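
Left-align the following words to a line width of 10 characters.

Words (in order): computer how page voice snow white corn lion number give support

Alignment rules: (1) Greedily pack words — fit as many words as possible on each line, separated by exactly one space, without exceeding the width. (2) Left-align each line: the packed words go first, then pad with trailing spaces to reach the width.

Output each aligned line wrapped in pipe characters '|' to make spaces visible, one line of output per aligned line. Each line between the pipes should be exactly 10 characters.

Answer: |computer  |
|how page  |
|voice snow|
|white corn|
|lion      |
|number    |
|give      |
|support   |

Derivation:
Line 1: ['computer'] (min_width=8, slack=2)
Line 2: ['how', 'page'] (min_width=8, slack=2)
Line 3: ['voice', 'snow'] (min_width=10, slack=0)
Line 4: ['white', 'corn'] (min_width=10, slack=0)
Line 5: ['lion'] (min_width=4, slack=6)
Line 6: ['number'] (min_width=6, slack=4)
Line 7: ['give'] (min_width=4, slack=6)
Line 8: ['support'] (min_width=7, slack=3)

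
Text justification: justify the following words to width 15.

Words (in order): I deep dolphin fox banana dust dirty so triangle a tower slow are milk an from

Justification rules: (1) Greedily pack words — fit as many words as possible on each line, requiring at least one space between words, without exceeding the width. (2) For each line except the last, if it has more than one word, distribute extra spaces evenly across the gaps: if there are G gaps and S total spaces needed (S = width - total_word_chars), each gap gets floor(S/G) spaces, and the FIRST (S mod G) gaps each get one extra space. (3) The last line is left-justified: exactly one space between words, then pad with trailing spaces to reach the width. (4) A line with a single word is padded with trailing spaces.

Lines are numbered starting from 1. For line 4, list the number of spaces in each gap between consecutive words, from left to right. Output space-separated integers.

Answer: 6

Derivation:
Line 1: ['I', 'deep', 'dolphin'] (min_width=14, slack=1)
Line 2: ['fox', 'banana', 'dust'] (min_width=15, slack=0)
Line 3: ['dirty', 'so'] (min_width=8, slack=7)
Line 4: ['triangle', 'a'] (min_width=10, slack=5)
Line 5: ['tower', 'slow', 'are'] (min_width=14, slack=1)
Line 6: ['milk', 'an', 'from'] (min_width=12, slack=3)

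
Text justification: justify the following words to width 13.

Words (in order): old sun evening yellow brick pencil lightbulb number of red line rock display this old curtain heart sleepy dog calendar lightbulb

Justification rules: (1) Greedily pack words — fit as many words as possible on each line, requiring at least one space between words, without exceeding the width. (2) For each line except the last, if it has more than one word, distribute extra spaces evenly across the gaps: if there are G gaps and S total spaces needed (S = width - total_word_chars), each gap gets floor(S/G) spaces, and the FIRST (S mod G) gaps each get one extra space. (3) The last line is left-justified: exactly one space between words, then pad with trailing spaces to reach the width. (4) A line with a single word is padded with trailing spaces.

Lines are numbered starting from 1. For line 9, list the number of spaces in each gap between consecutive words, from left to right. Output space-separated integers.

Line 1: ['old', 'sun'] (min_width=7, slack=6)
Line 2: ['evening'] (min_width=7, slack=6)
Line 3: ['yellow', 'brick'] (min_width=12, slack=1)
Line 4: ['pencil'] (min_width=6, slack=7)
Line 5: ['lightbulb'] (min_width=9, slack=4)
Line 6: ['number', 'of', 'red'] (min_width=13, slack=0)
Line 7: ['line', 'rock'] (min_width=9, slack=4)
Line 8: ['display', 'this'] (min_width=12, slack=1)
Line 9: ['old', 'curtain'] (min_width=11, slack=2)
Line 10: ['heart', 'sleepy'] (min_width=12, slack=1)
Line 11: ['dog', 'calendar'] (min_width=12, slack=1)
Line 12: ['lightbulb'] (min_width=9, slack=4)

Answer: 3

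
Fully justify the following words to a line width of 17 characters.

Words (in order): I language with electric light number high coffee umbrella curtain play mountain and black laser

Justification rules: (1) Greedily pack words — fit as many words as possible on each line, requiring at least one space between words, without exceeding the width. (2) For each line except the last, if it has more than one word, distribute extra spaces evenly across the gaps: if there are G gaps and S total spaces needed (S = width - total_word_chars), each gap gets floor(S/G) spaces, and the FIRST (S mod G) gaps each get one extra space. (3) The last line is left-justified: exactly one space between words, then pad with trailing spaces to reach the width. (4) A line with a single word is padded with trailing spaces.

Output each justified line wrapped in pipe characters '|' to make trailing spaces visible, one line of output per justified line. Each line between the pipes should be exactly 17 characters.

Answer: |I  language  with|
|electric    light|
|number       high|
|coffee   umbrella|
|curtain      play|
|mountain      and|
|black laser      |

Derivation:
Line 1: ['I', 'language', 'with'] (min_width=15, slack=2)
Line 2: ['electric', 'light'] (min_width=14, slack=3)
Line 3: ['number', 'high'] (min_width=11, slack=6)
Line 4: ['coffee', 'umbrella'] (min_width=15, slack=2)
Line 5: ['curtain', 'play'] (min_width=12, slack=5)
Line 6: ['mountain', 'and'] (min_width=12, slack=5)
Line 7: ['black', 'laser'] (min_width=11, slack=6)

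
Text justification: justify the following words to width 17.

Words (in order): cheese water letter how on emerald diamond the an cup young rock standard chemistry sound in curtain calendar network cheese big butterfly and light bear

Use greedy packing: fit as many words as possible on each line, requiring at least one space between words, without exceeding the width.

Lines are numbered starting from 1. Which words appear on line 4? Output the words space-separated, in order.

Answer: the an cup young

Derivation:
Line 1: ['cheese', 'water'] (min_width=12, slack=5)
Line 2: ['letter', 'how', 'on'] (min_width=13, slack=4)
Line 3: ['emerald', 'diamond'] (min_width=15, slack=2)
Line 4: ['the', 'an', 'cup', 'young'] (min_width=16, slack=1)
Line 5: ['rock', 'standard'] (min_width=13, slack=4)
Line 6: ['chemistry', 'sound'] (min_width=15, slack=2)
Line 7: ['in', 'curtain'] (min_width=10, slack=7)
Line 8: ['calendar', 'network'] (min_width=16, slack=1)
Line 9: ['cheese', 'big'] (min_width=10, slack=7)
Line 10: ['butterfly', 'and'] (min_width=13, slack=4)
Line 11: ['light', 'bear'] (min_width=10, slack=7)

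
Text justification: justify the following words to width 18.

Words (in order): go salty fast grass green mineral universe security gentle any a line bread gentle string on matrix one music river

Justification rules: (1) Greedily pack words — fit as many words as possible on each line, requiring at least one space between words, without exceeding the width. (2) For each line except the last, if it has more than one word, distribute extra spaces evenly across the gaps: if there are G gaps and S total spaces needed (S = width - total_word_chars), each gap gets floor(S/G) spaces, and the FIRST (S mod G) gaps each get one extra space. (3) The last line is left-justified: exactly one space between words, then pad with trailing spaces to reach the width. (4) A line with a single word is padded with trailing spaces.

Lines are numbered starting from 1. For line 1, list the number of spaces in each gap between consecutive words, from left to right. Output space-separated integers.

Line 1: ['go', 'salty', 'fast'] (min_width=13, slack=5)
Line 2: ['grass', 'green'] (min_width=11, slack=7)
Line 3: ['mineral', 'universe'] (min_width=16, slack=2)
Line 4: ['security', 'gentle'] (min_width=15, slack=3)
Line 5: ['any', 'a', 'line', 'bread'] (min_width=16, slack=2)
Line 6: ['gentle', 'string', 'on'] (min_width=16, slack=2)
Line 7: ['matrix', 'one', 'music'] (min_width=16, slack=2)
Line 8: ['river'] (min_width=5, slack=13)

Answer: 4 3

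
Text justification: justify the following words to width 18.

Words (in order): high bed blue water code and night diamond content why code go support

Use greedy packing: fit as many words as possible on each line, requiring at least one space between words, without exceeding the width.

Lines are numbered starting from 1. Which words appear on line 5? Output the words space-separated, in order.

Line 1: ['high', 'bed', 'blue'] (min_width=13, slack=5)
Line 2: ['water', 'code', 'and'] (min_width=14, slack=4)
Line 3: ['night', 'diamond'] (min_width=13, slack=5)
Line 4: ['content', 'why', 'code'] (min_width=16, slack=2)
Line 5: ['go', 'support'] (min_width=10, slack=8)

Answer: go support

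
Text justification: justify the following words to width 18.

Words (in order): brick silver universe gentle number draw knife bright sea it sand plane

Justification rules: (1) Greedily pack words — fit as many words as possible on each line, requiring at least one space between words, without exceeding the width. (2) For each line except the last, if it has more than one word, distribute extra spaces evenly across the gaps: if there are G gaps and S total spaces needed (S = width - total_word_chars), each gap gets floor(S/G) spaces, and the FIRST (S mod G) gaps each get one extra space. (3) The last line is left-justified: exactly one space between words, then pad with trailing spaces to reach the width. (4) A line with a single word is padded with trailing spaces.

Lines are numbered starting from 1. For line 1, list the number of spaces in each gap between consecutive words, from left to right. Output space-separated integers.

Line 1: ['brick', 'silver'] (min_width=12, slack=6)
Line 2: ['universe', 'gentle'] (min_width=15, slack=3)
Line 3: ['number', 'draw', 'knife'] (min_width=17, slack=1)
Line 4: ['bright', 'sea', 'it', 'sand'] (min_width=18, slack=0)
Line 5: ['plane'] (min_width=5, slack=13)

Answer: 7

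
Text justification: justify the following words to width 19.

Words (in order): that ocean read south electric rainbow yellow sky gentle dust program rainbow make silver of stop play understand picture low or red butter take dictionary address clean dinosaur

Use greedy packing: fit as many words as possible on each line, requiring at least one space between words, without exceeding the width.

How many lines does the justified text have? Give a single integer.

Line 1: ['that', 'ocean', 'read'] (min_width=15, slack=4)
Line 2: ['south', 'electric'] (min_width=14, slack=5)
Line 3: ['rainbow', 'yellow', 'sky'] (min_width=18, slack=1)
Line 4: ['gentle', 'dust', 'program'] (min_width=19, slack=0)
Line 5: ['rainbow', 'make', 'silver'] (min_width=19, slack=0)
Line 6: ['of', 'stop', 'play'] (min_width=12, slack=7)
Line 7: ['understand', 'picture'] (min_width=18, slack=1)
Line 8: ['low', 'or', 'red', 'butter'] (min_width=17, slack=2)
Line 9: ['take', 'dictionary'] (min_width=15, slack=4)
Line 10: ['address', 'clean'] (min_width=13, slack=6)
Line 11: ['dinosaur'] (min_width=8, slack=11)
Total lines: 11

Answer: 11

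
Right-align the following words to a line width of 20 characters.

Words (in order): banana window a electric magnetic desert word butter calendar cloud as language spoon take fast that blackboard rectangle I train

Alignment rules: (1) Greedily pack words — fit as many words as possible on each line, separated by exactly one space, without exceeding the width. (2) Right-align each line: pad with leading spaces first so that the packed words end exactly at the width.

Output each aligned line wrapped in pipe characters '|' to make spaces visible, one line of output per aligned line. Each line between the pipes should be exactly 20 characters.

Line 1: ['banana', 'window', 'a'] (min_width=15, slack=5)
Line 2: ['electric', 'magnetic'] (min_width=17, slack=3)
Line 3: ['desert', 'word', 'butter'] (min_width=18, slack=2)
Line 4: ['calendar', 'cloud', 'as'] (min_width=17, slack=3)
Line 5: ['language', 'spoon', 'take'] (min_width=19, slack=1)
Line 6: ['fast', 'that', 'blackboard'] (min_width=20, slack=0)
Line 7: ['rectangle', 'I', 'train'] (min_width=17, slack=3)

Answer: |     banana window a|
|   electric magnetic|
|  desert word butter|
|   calendar cloud as|
| language spoon take|
|fast that blackboard|
|   rectangle I train|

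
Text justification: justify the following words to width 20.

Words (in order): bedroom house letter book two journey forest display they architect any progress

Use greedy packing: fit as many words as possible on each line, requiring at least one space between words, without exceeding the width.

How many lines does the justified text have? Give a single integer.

Answer: 5

Derivation:
Line 1: ['bedroom', 'house', 'letter'] (min_width=20, slack=0)
Line 2: ['book', 'two', 'journey'] (min_width=16, slack=4)
Line 3: ['forest', 'display', 'they'] (min_width=19, slack=1)
Line 4: ['architect', 'any'] (min_width=13, slack=7)
Line 5: ['progress'] (min_width=8, slack=12)
Total lines: 5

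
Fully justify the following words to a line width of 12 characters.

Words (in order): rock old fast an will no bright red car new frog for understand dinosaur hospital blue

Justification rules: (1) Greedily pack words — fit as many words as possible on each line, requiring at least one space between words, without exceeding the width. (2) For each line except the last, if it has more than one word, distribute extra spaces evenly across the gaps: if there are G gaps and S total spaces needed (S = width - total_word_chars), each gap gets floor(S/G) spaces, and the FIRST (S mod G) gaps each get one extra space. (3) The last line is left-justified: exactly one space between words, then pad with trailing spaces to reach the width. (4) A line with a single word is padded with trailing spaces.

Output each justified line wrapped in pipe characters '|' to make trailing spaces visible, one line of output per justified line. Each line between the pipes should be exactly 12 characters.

Line 1: ['rock', 'old'] (min_width=8, slack=4)
Line 2: ['fast', 'an', 'will'] (min_width=12, slack=0)
Line 3: ['no', 'bright'] (min_width=9, slack=3)
Line 4: ['red', 'car', 'new'] (min_width=11, slack=1)
Line 5: ['frog', 'for'] (min_width=8, slack=4)
Line 6: ['understand'] (min_width=10, slack=2)
Line 7: ['dinosaur'] (min_width=8, slack=4)
Line 8: ['hospital'] (min_width=8, slack=4)
Line 9: ['blue'] (min_width=4, slack=8)

Answer: |rock     old|
|fast an will|
|no    bright|
|red  car new|
|frog     for|
|understand  |
|dinosaur    |
|hospital    |
|blue        |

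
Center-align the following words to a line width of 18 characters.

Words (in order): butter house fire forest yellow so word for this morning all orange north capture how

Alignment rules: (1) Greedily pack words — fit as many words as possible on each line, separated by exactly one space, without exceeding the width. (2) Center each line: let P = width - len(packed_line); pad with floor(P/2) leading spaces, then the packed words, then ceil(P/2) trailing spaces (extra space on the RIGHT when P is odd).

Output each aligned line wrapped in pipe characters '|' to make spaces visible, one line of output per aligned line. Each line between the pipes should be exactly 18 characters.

Answer: |butter house fire |
| forest yellow so |
|  word for this   |
|morning all orange|
|north capture how |

Derivation:
Line 1: ['butter', 'house', 'fire'] (min_width=17, slack=1)
Line 2: ['forest', 'yellow', 'so'] (min_width=16, slack=2)
Line 3: ['word', 'for', 'this'] (min_width=13, slack=5)
Line 4: ['morning', 'all', 'orange'] (min_width=18, slack=0)
Line 5: ['north', 'capture', 'how'] (min_width=17, slack=1)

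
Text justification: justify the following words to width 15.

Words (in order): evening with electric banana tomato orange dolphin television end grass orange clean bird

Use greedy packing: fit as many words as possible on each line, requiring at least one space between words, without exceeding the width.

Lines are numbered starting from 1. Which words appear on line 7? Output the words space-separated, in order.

Answer: clean bird

Derivation:
Line 1: ['evening', 'with'] (min_width=12, slack=3)
Line 2: ['electric', 'banana'] (min_width=15, slack=0)
Line 3: ['tomato', 'orange'] (min_width=13, slack=2)
Line 4: ['dolphin'] (min_width=7, slack=8)
Line 5: ['television', 'end'] (min_width=14, slack=1)
Line 6: ['grass', 'orange'] (min_width=12, slack=3)
Line 7: ['clean', 'bird'] (min_width=10, slack=5)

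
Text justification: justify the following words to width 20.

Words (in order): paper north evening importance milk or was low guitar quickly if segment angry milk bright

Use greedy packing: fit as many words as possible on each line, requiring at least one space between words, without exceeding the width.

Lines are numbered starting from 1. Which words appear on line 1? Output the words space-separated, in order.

Answer: paper north evening

Derivation:
Line 1: ['paper', 'north', 'evening'] (min_width=19, slack=1)
Line 2: ['importance', 'milk', 'or'] (min_width=18, slack=2)
Line 3: ['was', 'low', 'guitar'] (min_width=14, slack=6)
Line 4: ['quickly', 'if', 'segment'] (min_width=18, slack=2)
Line 5: ['angry', 'milk', 'bright'] (min_width=17, slack=3)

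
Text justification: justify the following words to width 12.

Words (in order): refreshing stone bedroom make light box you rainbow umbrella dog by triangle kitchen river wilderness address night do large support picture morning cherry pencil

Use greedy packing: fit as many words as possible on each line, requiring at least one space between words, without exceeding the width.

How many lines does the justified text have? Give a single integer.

Line 1: ['refreshing'] (min_width=10, slack=2)
Line 2: ['stone'] (min_width=5, slack=7)
Line 3: ['bedroom', 'make'] (min_width=12, slack=0)
Line 4: ['light', 'box'] (min_width=9, slack=3)
Line 5: ['you', 'rainbow'] (min_width=11, slack=1)
Line 6: ['umbrella', 'dog'] (min_width=12, slack=0)
Line 7: ['by', 'triangle'] (min_width=11, slack=1)
Line 8: ['kitchen'] (min_width=7, slack=5)
Line 9: ['river'] (min_width=5, slack=7)
Line 10: ['wilderness'] (min_width=10, slack=2)
Line 11: ['address'] (min_width=7, slack=5)
Line 12: ['night', 'do'] (min_width=8, slack=4)
Line 13: ['large'] (min_width=5, slack=7)
Line 14: ['support'] (min_width=7, slack=5)
Line 15: ['picture'] (min_width=7, slack=5)
Line 16: ['morning'] (min_width=7, slack=5)
Line 17: ['cherry'] (min_width=6, slack=6)
Line 18: ['pencil'] (min_width=6, slack=6)
Total lines: 18

Answer: 18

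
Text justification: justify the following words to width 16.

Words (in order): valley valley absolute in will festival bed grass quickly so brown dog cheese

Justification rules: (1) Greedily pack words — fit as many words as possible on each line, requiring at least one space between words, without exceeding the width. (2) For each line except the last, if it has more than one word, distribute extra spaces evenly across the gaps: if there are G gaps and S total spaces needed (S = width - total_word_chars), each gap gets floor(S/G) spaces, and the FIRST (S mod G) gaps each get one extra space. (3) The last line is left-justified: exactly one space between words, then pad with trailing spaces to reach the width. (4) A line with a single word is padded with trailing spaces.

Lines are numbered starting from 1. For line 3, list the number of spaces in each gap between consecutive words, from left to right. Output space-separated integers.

Answer: 5

Derivation:
Line 1: ['valley', 'valley'] (min_width=13, slack=3)
Line 2: ['absolute', 'in', 'will'] (min_width=16, slack=0)
Line 3: ['festival', 'bed'] (min_width=12, slack=4)
Line 4: ['grass', 'quickly', 'so'] (min_width=16, slack=0)
Line 5: ['brown', 'dog', 'cheese'] (min_width=16, slack=0)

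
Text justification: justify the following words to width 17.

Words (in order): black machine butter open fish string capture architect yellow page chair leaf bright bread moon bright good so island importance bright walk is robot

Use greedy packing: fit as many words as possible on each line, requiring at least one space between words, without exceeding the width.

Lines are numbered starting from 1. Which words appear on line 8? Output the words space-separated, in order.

Answer: island importance

Derivation:
Line 1: ['black', 'machine'] (min_width=13, slack=4)
Line 2: ['butter', 'open', 'fish'] (min_width=16, slack=1)
Line 3: ['string', 'capture'] (min_width=14, slack=3)
Line 4: ['architect', 'yellow'] (min_width=16, slack=1)
Line 5: ['page', 'chair', 'leaf'] (min_width=15, slack=2)
Line 6: ['bright', 'bread', 'moon'] (min_width=17, slack=0)
Line 7: ['bright', 'good', 'so'] (min_width=14, slack=3)
Line 8: ['island', 'importance'] (min_width=17, slack=0)
Line 9: ['bright', 'walk', 'is'] (min_width=14, slack=3)
Line 10: ['robot'] (min_width=5, slack=12)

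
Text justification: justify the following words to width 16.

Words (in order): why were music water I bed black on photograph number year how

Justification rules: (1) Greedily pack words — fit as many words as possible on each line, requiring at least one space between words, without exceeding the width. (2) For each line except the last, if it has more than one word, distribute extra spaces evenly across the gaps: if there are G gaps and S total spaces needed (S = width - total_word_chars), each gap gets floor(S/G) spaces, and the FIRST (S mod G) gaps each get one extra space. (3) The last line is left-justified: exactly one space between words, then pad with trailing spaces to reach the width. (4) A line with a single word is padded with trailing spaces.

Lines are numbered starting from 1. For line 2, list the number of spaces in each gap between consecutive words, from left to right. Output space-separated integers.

Line 1: ['why', 'were', 'music'] (min_width=14, slack=2)
Line 2: ['water', 'I', 'bed'] (min_width=11, slack=5)
Line 3: ['black', 'on'] (min_width=8, slack=8)
Line 4: ['photograph'] (min_width=10, slack=6)
Line 5: ['number', 'year', 'how'] (min_width=15, slack=1)

Answer: 4 3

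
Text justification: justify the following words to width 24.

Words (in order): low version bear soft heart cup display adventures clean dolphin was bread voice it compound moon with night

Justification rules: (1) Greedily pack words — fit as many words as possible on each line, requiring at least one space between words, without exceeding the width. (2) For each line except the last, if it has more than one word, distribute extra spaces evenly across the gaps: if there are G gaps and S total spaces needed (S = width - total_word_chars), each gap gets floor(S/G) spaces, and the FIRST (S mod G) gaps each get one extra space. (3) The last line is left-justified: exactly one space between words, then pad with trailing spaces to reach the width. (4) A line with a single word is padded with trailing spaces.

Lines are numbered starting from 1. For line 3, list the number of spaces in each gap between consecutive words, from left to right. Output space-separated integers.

Answer: 1 1

Derivation:
Line 1: ['low', 'version', 'bear', 'soft'] (min_width=21, slack=3)
Line 2: ['heart', 'cup', 'display'] (min_width=17, slack=7)
Line 3: ['adventures', 'clean', 'dolphin'] (min_width=24, slack=0)
Line 4: ['was', 'bread', 'voice', 'it'] (min_width=18, slack=6)
Line 5: ['compound', 'moon', 'with', 'night'] (min_width=24, slack=0)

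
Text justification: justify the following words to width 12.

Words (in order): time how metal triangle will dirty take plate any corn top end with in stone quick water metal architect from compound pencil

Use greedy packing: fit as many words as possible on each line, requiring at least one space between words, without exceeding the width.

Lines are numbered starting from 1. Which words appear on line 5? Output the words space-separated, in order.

Answer: take plate

Derivation:
Line 1: ['time', 'how'] (min_width=8, slack=4)
Line 2: ['metal'] (min_width=5, slack=7)
Line 3: ['triangle'] (min_width=8, slack=4)
Line 4: ['will', 'dirty'] (min_width=10, slack=2)
Line 5: ['take', 'plate'] (min_width=10, slack=2)
Line 6: ['any', 'corn', 'top'] (min_width=12, slack=0)
Line 7: ['end', 'with', 'in'] (min_width=11, slack=1)
Line 8: ['stone', 'quick'] (min_width=11, slack=1)
Line 9: ['water', 'metal'] (min_width=11, slack=1)
Line 10: ['architect'] (min_width=9, slack=3)
Line 11: ['from'] (min_width=4, slack=8)
Line 12: ['compound'] (min_width=8, slack=4)
Line 13: ['pencil'] (min_width=6, slack=6)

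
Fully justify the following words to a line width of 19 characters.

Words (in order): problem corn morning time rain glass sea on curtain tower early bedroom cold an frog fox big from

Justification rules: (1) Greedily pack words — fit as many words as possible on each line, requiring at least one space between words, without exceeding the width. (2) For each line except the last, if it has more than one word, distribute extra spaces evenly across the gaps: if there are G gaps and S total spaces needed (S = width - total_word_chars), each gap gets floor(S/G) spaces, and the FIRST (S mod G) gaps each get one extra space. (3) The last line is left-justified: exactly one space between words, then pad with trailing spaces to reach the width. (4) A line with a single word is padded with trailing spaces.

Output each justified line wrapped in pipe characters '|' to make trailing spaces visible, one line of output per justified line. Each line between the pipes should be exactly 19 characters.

Line 1: ['problem', 'corn'] (min_width=12, slack=7)
Line 2: ['morning', 'time', 'rain'] (min_width=17, slack=2)
Line 3: ['glass', 'sea', 'on'] (min_width=12, slack=7)
Line 4: ['curtain', 'tower', 'early'] (min_width=19, slack=0)
Line 5: ['bedroom', 'cold', 'an'] (min_width=15, slack=4)
Line 6: ['frog', 'fox', 'big', 'from'] (min_width=17, slack=2)

Answer: |problem        corn|
|morning  time  rain|
|glass     sea    on|
|curtain tower early|
|bedroom   cold   an|
|frog fox big from  |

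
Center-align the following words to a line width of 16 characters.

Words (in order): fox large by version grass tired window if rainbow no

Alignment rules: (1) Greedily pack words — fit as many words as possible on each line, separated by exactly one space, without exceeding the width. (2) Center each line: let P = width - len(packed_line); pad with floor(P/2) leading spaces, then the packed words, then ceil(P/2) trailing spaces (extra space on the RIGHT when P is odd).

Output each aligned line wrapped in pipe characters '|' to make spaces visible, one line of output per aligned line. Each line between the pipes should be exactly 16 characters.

Answer: |  fox large by  |
| version grass  |
|tired window if |
|   rainbow no   |

Derivation:
Line 1: ['fox', 'large', 'by'] (min_width=12, slack=4)
Line 2: ['version', 'grass'] (min_width=13, slack=3)
Line 3: ['tired', 'window', 'if'] (min_width=15, slack=1)
Line 4: ['rainbow', 'no'] (min_width=10, slack=6)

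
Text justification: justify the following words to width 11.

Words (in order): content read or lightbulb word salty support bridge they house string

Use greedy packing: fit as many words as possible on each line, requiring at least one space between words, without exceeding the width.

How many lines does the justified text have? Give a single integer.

Answer: 8

Derivation:
Line 1: ['content'] (min_width=7, slack=4)
Line 2: ['read', 'or'] (min_width=7, slack=4)
Line 3: ['lightbulb'] (min_width=9, slack=2)
Line 4: ['word', 'salty'] (min_width=10, slack=1)
Line 5: ['support'] (min_width=7, slack=4)
Line 6: ['bridge', 'they'] (min_width=11, slack=0)
Line 7: ['house'] (min_width=5, slack=6)
Line 8: ['string'] (min_width=6, slack=5)
Total lines: 8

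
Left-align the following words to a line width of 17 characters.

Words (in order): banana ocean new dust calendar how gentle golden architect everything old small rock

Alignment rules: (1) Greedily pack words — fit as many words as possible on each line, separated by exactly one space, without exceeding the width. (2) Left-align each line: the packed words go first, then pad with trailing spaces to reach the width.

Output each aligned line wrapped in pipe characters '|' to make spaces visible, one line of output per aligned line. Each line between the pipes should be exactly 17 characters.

Answer: |banana ocean new |
|dust calendar how|
|gentle golden    |
|architect        |
|everything old   |
|small rock       |

Derivation:
Line 1: ['banana', 'ocean', 'new'] (min_width=16, slack=1)
Line 2: ['dust', 'calendar', 'how'] (min_width=17, slack=0)
Line 3: ['gentle', 'golden'] (min_width=13, slack=4)
Line 4: ['architect'] (min_width=9, slack=8)
Line 5: ['everything', 'old'] (min_width=14, slack=3)
Line 6: ['small', 'rock'] (min_width=10, slack=7)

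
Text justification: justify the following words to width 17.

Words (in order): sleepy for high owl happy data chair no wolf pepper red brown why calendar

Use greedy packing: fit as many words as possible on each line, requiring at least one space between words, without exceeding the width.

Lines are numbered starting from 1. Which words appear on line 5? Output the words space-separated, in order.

Line 1: ['sleepy', 'for', 'high'] (min_width=15, slack=2)
Line 2: ['owl', 'happy', 'data'] (min_width=14, slack=3)
Line 3: ['chair', 'no', 'wolf'] (min_width=13, slack=4)
Line 4: ['pepper', 'red', 'brown'] (min_width=16, slack=1)
Line 5: ['why', 'calendar'] (min_width=12, slack=5)

Answer: why calendar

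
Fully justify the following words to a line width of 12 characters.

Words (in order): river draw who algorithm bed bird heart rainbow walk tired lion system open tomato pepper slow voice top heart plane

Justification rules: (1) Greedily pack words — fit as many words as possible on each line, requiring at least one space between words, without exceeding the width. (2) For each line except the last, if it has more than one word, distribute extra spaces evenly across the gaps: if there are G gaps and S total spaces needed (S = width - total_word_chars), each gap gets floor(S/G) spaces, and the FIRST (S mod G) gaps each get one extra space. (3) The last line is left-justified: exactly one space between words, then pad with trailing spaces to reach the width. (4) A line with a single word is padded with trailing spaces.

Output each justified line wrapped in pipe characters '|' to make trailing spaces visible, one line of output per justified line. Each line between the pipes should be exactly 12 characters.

Answer: |river   draw|
|who         |
|algorithm   |
|bed     bird|
|heart       |
|rainbow walk|
|tired   lion|
|system  open|
|tomato      |
|pepper  slow|
|voice    top|
|heart plane |

Derivation:
Line 1: ['river', 'draw'] (min_width=10, slack=2)
Line 2: ['who'] (min_width=3, slack=9)
Line 3: ['algorithm'] (min_width=9, slack=3)
Line 4: ['bed', 'bird'] (min_width=8, slack=4)
Line 5: ['heart'] (min_width=5, slack=7)
Line 6: ['rainbow', 'walk'] (min_width=12, slack=0)
Line 7: ['tired', 'lion'] (min_width=10, slack=2)
Line 8: ['system', 'open'] (min_width=11, slack=1)
Line 9: ['tomato'] (min_width=6, slack=6)
Line 10: ['pepper', 'slow'] (min_width=11, slack=1)
Line 11: ['voice', 'top'] (min_width=9, slack=3)
Line 12: ['heart', 'plane'] (min_width=11, slack=1)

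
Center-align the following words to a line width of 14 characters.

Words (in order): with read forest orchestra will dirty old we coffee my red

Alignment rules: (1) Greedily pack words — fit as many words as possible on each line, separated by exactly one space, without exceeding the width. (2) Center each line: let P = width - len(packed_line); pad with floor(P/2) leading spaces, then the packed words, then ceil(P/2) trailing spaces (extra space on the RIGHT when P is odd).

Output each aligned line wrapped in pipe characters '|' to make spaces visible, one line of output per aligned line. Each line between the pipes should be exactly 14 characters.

Answer: |  with read   |
|    forest    |
|orchestra will|
| dirty old we |
|coffee my red |

Derivation:
Line 1: ['with', 'read'] (min_width=9, slack=5)
Line 2: ['forest'] (min_width=6, slack=8)
Line 3: ['orchestra', 'will'] (min_width=14, slack=0)
Line 4: ['dirty', 'old', 'we'] (min_width=12, slack=2)
Line 5: ['coffee', 'my', 'red'] (min_width=13, slack=1)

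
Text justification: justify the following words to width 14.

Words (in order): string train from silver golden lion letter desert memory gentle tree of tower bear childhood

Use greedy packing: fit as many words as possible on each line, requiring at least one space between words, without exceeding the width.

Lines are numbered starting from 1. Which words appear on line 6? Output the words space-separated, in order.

Line 1: ['string', 'train'] (min_width=12, slack=2)
Line 2: ['from', 'silver'] (min_width=11, slack=3)
Line 3: ['golden', 'lion'] (min_width=11, slack=3)
Line 4: ['letter', 'desert'] (min_width=13, slack=1)
Line 5: ['memory', 'gentle'] (min_width=13, slack=1)
Line 6: ['tree', 'of', 'tower'] (min_width=13, slack=1)
Line 7: ['bear', 'childhood'] (min_width=14, slack=0)

Answer: tree of tower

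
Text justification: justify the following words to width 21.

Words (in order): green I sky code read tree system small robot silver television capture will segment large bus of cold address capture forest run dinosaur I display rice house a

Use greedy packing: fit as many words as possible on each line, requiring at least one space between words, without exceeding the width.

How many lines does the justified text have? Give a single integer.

Answer: 9

Derivation:
Line 1: ['green', 'I', 'sky', 'code', 'read'] (min_width=21, slack=0)
Line 2: ['tree', 'system', 'small'] (min_width=17, slack=4)
Line 3: ['robot', 'silver'] (min_width=12, slack=9)
Line 4: ['television', 'capture'] (min_width=18, slack=3)
Line 5: ['will', 'segment', 'large'] (min_width=18, slack=3)
Line 6: ['bus', 'of', 'cold', 'address'] (min_width=19, slack=2)
Line 7: ['capture', 'forest', 'run'] (min_width=18, slack=3)
Line 8: ['dinosaur', 'I', 'display'] (min_width=18, slack=3)
Line 9: ['rice', 'house', 'a'] (min_width=12, slack=9)
Total lines: 9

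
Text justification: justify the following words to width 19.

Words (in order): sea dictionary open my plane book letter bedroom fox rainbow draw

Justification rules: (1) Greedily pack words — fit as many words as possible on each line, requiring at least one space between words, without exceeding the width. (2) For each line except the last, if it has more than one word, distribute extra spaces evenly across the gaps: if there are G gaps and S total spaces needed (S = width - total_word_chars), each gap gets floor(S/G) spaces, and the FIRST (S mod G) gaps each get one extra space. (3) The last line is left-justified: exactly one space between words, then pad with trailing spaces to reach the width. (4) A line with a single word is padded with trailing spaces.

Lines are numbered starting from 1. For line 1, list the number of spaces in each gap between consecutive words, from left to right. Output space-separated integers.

Answer: 1 1

Derivation:
Line 1: ['sea', 'dictionary', 'open'] (min_width=19, slack=0)
Line 2: ['my', 'plane', 'book'] (min_width=13, slack=6)
Line 3: ['letter', 'bedroom', 'fox'] (min_width=18, slack=1)
Line 4: ['rainbow', 'draw'] (min_width=12, slack=7)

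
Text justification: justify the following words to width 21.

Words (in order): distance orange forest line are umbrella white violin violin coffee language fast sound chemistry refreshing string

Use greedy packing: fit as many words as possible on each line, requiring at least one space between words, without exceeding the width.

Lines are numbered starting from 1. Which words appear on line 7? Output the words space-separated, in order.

Line 1: ['distance', 'orange'] (min_width=15, slack=6)
Line 2: ['forest', 'line', 'are'] (min_width=15, slack=6)
Line 3: ['umbrella', 'white', 'violin'] (min_width=21, slack=0)
Line 4: ['violin', 'coffee'] (min_width=13, slack=8)
Line 5: ['language', 'fast', 'sound'] (min_width=19, slack=2)
Line 6: ['chemistry', 'refreshing'] (min_width=20, slack=1)
Line 7: ['string'] (min_width=6, slack=15)

Answer: string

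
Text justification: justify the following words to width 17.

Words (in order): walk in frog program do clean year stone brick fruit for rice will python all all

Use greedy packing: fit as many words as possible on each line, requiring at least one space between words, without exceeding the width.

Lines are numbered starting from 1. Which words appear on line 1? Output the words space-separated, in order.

Line 1: ['walk', 'in', 'frog'] (min_width=12, slack=5)
Line 2: ['program', 'do', 'clean'] (min_width=16, slack=1)
Line 3: ['year', 'stone', 'brick'] (min_width=16, slack=1)
Line 4: ['fruit', 'for', 'rice'] (min_width=14, slack=3)
Line 5: ['will', 'python', 'all'] (min_width=15, slack=2)
Line 6: ['all'] (min_width=3, slack=14)

Answer: walk in frog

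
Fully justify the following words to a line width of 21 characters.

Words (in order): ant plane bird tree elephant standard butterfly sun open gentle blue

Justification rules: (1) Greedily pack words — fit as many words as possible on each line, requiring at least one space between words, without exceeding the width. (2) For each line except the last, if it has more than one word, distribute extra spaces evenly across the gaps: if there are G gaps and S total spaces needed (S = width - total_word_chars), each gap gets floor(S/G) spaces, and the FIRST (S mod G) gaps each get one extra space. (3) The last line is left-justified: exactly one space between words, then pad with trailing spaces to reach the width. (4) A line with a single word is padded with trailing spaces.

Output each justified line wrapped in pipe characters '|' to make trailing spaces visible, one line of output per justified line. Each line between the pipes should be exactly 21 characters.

Answer: |ant  plane  bird tree|
|elephant     standard|
|butterfly   sun  open|
|gentle blue          |

Derivation:
Line 1: ['ant', 'plane', 'bird', 'tree'] (min_width=19, slack=2)
Line 2: ['elephant', 'standard'] (min_width=17, slack=4)
Line 3: ['butterfly', 'sun', 'open'] (min_width=18, slack=3)
Line 4: ['gentle', 'blue'] (min_width=11, slack=10)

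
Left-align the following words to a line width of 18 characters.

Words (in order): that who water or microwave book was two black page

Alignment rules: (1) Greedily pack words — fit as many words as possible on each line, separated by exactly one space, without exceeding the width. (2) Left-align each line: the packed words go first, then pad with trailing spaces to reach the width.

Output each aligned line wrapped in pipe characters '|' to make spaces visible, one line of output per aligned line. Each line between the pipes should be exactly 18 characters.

Answer: |that who water or |
|microwave book was|
|two black page    |

Derivation:
Line 1: ['that', 'who', 'water', 'or'] (min_width=17, slack=1)
Line 2: ['microwave', 'book', 'was'] (min_width=18, slack=0)
Line 3: ['two', 'black', 'page'] (min_width=14, slack=4)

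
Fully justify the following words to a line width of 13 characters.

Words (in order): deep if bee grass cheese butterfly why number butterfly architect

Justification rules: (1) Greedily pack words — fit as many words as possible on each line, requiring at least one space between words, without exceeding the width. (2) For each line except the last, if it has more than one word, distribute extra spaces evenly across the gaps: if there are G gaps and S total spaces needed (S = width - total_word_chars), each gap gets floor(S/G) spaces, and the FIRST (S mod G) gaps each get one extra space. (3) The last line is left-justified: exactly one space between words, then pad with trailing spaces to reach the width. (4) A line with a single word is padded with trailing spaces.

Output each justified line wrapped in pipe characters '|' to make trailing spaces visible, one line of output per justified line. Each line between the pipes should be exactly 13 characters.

Answer: |deep  if  bee|
|grass  cheese|
|butterfly why|
|number       |
|butterfly    |
|architect    |

Derivation:
Line 1: ['deep', 'if', 'bee'] (min_width=11, slack=2)
Line 2: ['grass', 'cheese'] (min_width=12, slack=1)
Line 3: ['butterfly', 'why'] (min_width=13, slack=0)
Line 4: ['number'] (min_width=6, slack=7)
Line 5: ['butterfly'] (min_width=9, slack=4)
Line 6: ['architect'] (min_width=9, slack=4)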